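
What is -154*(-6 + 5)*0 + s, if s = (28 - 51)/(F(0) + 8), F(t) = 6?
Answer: -23/14 ≈ -1.6429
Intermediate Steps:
s = -23/14 (s = (28 - 51)/(6 + 8) = -23/14 ≈ -1.6429)
-154*(-6 + 5)*0 + s = -154*(-6 + 5)*0 - 23/14 = -(-154)*0 - 23/14 = -154*0 - 23/14 = 0 - 23/14 = -23/14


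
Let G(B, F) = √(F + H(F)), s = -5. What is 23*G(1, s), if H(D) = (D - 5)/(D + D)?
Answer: 46*I ≈ 46.0*I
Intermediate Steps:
H(D) = (-5 + D)/(2*D) (H(D) = (-5 + D)/((2*D)) = (-5 + D)*(1/(2*D)) = (-5 + D)/(2*D))
G(B, F) = √(F + (-5 + F)/(2*F))
23*G(1, s) = 23*(√(2 - 10/(-5) + 4*(-5))/2) = 23*(√(2 - 10*(-⅕) - 20)/2) = 23*(√(2 + 2 - 20)/2) = 23*(√(-16)/2) = 23*((4*I)/2) = 23*(2*I) = 46*I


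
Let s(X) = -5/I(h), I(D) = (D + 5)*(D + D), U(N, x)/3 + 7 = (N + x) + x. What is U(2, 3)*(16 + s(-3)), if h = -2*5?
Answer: 957/20 ≈ 47.850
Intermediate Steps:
U(N, x) = -21 + 3*N + 6*x (U(N, x) = -21 + 3*((N + x) + x) = -21 + 3*(N + 2*x) = -21 + (3*N + 6*x) = -21 + 3*N + 6*x)
h = -10
I(D) = 2*D*(5 + D) (I(D) = (5 + D)*(2*D) = 2*D*(5 + D))
s(X) = -1/20 (s(X) = -5*(-1/(20*(5 - 10))) = -5/(2*(-10)*(-5)) = -5/100 = -5*1/100 = -1/20)
U(2, 3)*(16 + s(-3)) = (-21 + 3*2 + 6*3)*(16 - 1/20) = (-21 + 6 + 18)*(319/20) = 3*(319/20) = 957/20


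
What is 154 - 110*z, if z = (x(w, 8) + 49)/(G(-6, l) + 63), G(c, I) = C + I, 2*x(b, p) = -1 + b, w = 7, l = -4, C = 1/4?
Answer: 13618/237 ≈ 57.460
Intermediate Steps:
C = ¼ ≈ 0.25000
x(b, p) = -½ + b/2 (x(b, p) = (-1 + b)/2 = -½ + b/2)
G(c, I) = ¼ + I
z = 208/237 (z = ((-½ + (½)*7) + 49)/((¼ - 4) + 63) = ((-½ + 7/2) + 49)/(-15/4 + 63) = (3 + 49)/(237/4) = 52*(4/237) = 208/237 ≈ 0.87764)
154 - 110*z = 154 - 110*208/237 = 154 - 22880/237 = 13618/237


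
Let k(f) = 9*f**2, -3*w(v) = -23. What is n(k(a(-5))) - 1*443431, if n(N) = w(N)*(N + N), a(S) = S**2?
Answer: -357181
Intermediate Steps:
w(v) = 23/3 (w(v) = -1/3*(-23) = 23/3)
n(N) = 46*N/3 (n(N) = 23*(N + N)/3 = 23*(2*N)/3 = 46*N/3)
n(k(a(-5))) - 1*443431 = 46*(9*((-5)**2)**2)/3 - 1*443431 = 46*(9*25**2)/3 - 443431 = 46*(9*625)/3 - 443431 = (46/3)*5625 - 443431 = 86250 - 443431 = -357181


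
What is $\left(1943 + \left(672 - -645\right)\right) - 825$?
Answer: $2435$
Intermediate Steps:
$\left(1943 + \left(672 - -645\right)\right) - 825 = \left(1943 + \left(672 + 645\right)\right) - 825 = \left(1943 + 1317\right) - 825 = 3260 - 825 = 2435$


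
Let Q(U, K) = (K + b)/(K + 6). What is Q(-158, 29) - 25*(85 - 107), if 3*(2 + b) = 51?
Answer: 19294/35 ≈ 551.26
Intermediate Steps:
b = 15 (b = -2 + (⅓)*51 = -2 + 17 = 15)
Q(U, K) = (15 + K)/(6 + K) (Q(U, K) = (K + 15)/(K + 6) = (15 + K)/(6 + K))
Q(-158, 29) - 25*(85 - 107) = (15 + 29)/(6 + 29) - 25*(85 - 107) = 44/35 - 25*(-22) = (1/35)*44 + 550 = 44/35 + 550 = 19294/35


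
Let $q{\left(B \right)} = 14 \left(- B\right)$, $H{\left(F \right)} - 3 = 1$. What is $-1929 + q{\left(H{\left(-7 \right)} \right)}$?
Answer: $-1985$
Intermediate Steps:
$H{\left(F \right)} = 4$ ($H{\left(F \right)} = 3 + 1 = 4$)
$q{\left(B \right)} = - 14 B$
$-1929 + q{\left(H{\left(-7 \right)} \right)} = -1929 - 56 = -1985$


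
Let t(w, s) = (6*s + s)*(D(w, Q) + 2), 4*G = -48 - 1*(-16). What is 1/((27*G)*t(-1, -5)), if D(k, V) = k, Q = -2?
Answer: 1/7560 ≈ 0.00013228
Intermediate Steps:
G = -8 (G = (-48 - 1*(-16))/4 = (-48 + 16)/4 = (¼)*(-32) = -8)
t(w, s) = 7*s*(2 + w) (t(w, s) = (6*s + s)*(w + 2) = (7*s)*(2 + w) = 7*s*(2 + w))
1/((27*G)*t(-1, -5)) = 1/((27*(-8))*(7*(-5)*(2 - 1))) = 1/(-1512*(-5)) = 1/(-216*(-35)) = 1/7560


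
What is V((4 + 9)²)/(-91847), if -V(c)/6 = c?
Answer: 1014/91847 ≈ 0.011040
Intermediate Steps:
V(c) = -6*c
V((4 + 9)²)/(-91847) = -6*(4 + 9)²/(-91847) = -6*13²*(-1/91847) = -6*169*(-1/91847) = -1014*(-1/91847) = 1014/91847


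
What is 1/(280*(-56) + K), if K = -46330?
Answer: -1/62010 ≈ -1.6126e-5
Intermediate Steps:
1/(280*(-56) + K) = 1/(280*(-56) - 46330) = 1/(-15680 - 46330) = 1/(-62010) = -1/62010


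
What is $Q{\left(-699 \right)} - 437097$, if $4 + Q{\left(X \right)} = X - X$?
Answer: $-437101$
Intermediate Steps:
$Q{\left(X \right)} = -4$ ($Q{\left(X \right)} = -4 + \left(X - X\right) = -4 + 0 = -4$)
$Q{\left(-699 \right)} - 437097 = -4 - 437097 = -437101$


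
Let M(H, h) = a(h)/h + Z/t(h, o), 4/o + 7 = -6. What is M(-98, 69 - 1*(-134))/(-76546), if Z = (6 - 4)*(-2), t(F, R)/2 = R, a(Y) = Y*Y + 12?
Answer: -85081/31077676 ≈ -0.0027377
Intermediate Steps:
o = -4/13 (o = 4/(-7 - 6) = 4/(-13) = 4*(-1/13) = -4/13 ≈ -0.30769)
a(Y) = 12 + Y**2 (a(Y) = Y**2 + 12 = 12 + Y**2)
t(F, R) = 2*R
Z = -4 (Z = 2*(-2) = -4)
M(H, h) = 13/2 + (12 + h**2)/h (M(H, h) = (12 + h**2)/h - 4/(2*(-4/13)) = (12 + h**2)/h - 4/(-8/13) = (12 + h**2)/h - 4*(-13/8) = (12 + h**2)/h + 13/2 = 13/2 + (12 + h**2)/h)
M(-98, 69 - 1*(-134))/(-76546) = (13/2 + (69 - 1*(-134)) + 12/(69 - 1*(-134)))/(-76546) = (13/2 + (69 + 134) + 12/(69 + 134))*(-1/76546) = (13/2 + 203 + 12/203)*(-1/76546) = (85081/406)*(-1/76546) = -85081/31077676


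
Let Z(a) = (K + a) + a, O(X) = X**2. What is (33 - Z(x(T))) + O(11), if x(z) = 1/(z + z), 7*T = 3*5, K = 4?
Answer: 2243/15 ≈ 149.53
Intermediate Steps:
T = 15/7 (T = (3*5)/7 = (1/7)*15 = 15/7 ≈ 2.1429)
x(z) = 1/(2*z)
Z(a) = 4 + 2*a (Z(a) = (4 + a) + a = 4 + 2*a)
(33 - Z(x(T))) + O(11) = (33 - (4 + 2*(1/(2*(15/7))))) + 11**2 = (33 - (4 + 2*((1/2)*(7/15)))) + 121 = (33 - (4 + 2*(7/30))) + 121 = (33 - (4 + 7/15)) + 121 = (33 - 1*67/15) + 121 = (33 - 67/15) + 121 = 428/15 + 121 = 2243/15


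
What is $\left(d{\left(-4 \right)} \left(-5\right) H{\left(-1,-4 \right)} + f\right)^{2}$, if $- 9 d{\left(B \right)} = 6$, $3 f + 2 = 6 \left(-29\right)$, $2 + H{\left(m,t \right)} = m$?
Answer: $\frac{42436}{9} \approx 4715.1$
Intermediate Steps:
$H{\left(m,t \right)} = -2 + m$
$f = - \frac{176}{3}$ ($f = - \frac{2}{3} + \frac{6 \left(-29\right)}{3} = - \frac{2}{3} + \frac{1}{3} \left(-174\right) = - \frac{2}{3} - 58 = - \frac{176}{3} \approx -58.667$)
$d{\left(B \right)} = - \frac{2}{3}$ ($d{\left(B \right)} = \left(- \frac{1}{9}\right) 6 = - \frac{2}{3}$)
$\left(d{\left(-4 \right)} \left(-5\right) H{\left(-1,-4 \right)} + f\right)^{2} = \left(\left(- \frac{2}{3}\right) \left(-5\right) \left(-2 - 1\right) - \frac{176}{3}\right)^{2} = \left(\frac{10}{3} \left(-3\right) - \frac{176}{3}\right)^{2} = \left(-10 - \frac{176}{3}\right)^{2} = \left(- \frac{206}{3}\right)^{2} = \frac{42436}{9}$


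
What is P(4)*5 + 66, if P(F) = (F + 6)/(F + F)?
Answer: 289/4 ≈ 72.250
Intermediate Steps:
P(F) = (6 + F)/(2*F) (P(F) = (6 + F)/((2*F)) = (6 + F)*(1/(2*F)) = (6 + F)/(2*F))
P(4)*5 + 66 = ((½)*(6 + 4)/4)*5 + 66 = ((½)*(¼)*10)*5 + 66 = (5/4)*5 + 66 = 25/4 + 66 = 289/4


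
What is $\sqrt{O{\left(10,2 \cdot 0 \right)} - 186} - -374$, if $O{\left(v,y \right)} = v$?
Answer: $374 + 4 i \sqrt{11} \approx 374.0 + 13.266 i$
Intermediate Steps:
$\sqrt{O{\left(10,2 \cdot 0 \right)} - 186} - -374 = \sqrt{10 - 186} - -374 = \sqrt{-176} + 374 = 4 i \sqrt{11} + 374 = 374 + 4 i \sqrt{11}$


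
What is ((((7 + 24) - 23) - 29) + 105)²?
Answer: 7056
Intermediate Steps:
((((7 + 24) - 23) - 29) + 105)² = (((31 - 23) - 29) + 105)² = ((8 - 29) + 105)² = (-21 + 105)² = 84² = 7056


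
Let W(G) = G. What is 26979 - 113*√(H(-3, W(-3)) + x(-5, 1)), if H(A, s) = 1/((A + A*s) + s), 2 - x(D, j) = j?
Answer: 26979 - 226*√3/3 ≈ 26849.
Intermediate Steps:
x(D, j) = 2 - j
H(A, s) = 1/(A + s + A*s)
26979 - 113*√(H(-3, W(-3)) + x(-5, 1)) = 26979 - 113*√(1/(-3 - 3 - 3*(-3)) + (2 - 1*1)) = 26979 - 113*√(1/(-3 - 3 + 9) + (2 - 1)) = 26979 - 113*√(1/3 + 1) = 26979 - 113*√(⅓ + 1) = 26979 - 113*√(4/3) = 26979 - 113*2*√3/3 = 26979 - 226*√3/3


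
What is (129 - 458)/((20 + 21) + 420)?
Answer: -329/461 ≈ -0.71367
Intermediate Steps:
(129 - 458)/((20 + 21) + 420) = -329/(41 + 420) = -329/461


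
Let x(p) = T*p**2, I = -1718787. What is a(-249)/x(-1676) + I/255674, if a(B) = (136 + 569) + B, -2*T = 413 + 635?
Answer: -158118036688377/23520464751736 ≈ -6.7226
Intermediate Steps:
T = -524 (T = -(413 + 635)/2 = -1/2*1048 = -524)
a(B) = 705 + B
x(p) = -524*p**2
a(-249)/x(-1676) + I/255674 = (705 - 249)/((-524*(-1676)**2)) - 1718787/255674 = 456/((-524*2808976)) - 1718787*1/255674 = 456/(-1471903424) - 1718787/255674 = 456*(-1/1471903424) - 1718787/255674 = -57/183987928 - 1718787/255674 = -158118036688377/23520464751736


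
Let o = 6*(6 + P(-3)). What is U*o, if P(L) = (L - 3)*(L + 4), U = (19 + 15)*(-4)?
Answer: 0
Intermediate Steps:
U = -136 (U = 34*(-4) = -136)
P(L) = (-3 + L)*(4 + L)
o = 0 (o = 6*(6 + (-12 - 3 + (-3)**2)) = 6*(6 + (-12 - 3 + 9)) = 6*(6 - 6) = 6*0 = 0)
U*o = -136*0 = 0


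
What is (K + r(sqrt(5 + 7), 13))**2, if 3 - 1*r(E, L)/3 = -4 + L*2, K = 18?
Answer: 1521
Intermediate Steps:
r(E, L) = 21 - 6*L (r(E, L) = 9 - 3*(-4 + L*2) = 9 - 3*(-4 + 2*L) = 9 + (12 - 6*L) = 21 - 6*L)
(K + r(sqrt(5 + 7), 13))**2 = (18 + (21 - 6*13))**2 = (18 + (21 - 78))**2 = (18 - 57)**2 = (-39)**2 = 1521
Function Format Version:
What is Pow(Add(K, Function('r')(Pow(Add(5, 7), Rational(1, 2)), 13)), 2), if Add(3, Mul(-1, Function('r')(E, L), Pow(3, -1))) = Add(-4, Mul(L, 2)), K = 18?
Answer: 1521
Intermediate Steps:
Function('r')(E, L) = Add(21, Mul(-6, L)) (Function('r')(E, L) = Add(9, Mul(-3, Add(-4, Mul(L, 2)))) = Add(9, Mul(-3, Add(-4, Mul(2, L)))) = Add(9, Add(12, Mul(-6, L))) = Add(21, Mul(-6, L)))
Pow(Add(K, Function('r')(Pow(Add(5, 7), Rational(1, 2)), 13)), 2) = Pow(Add(18, Add(21, Mul(-6, 13))), 2) = Pow(Add(18, Add(21, -78)), 2) = Pow(Add(18, -57), 2) = Pow(-39, 2) = 1521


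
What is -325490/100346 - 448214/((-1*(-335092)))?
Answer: -38511394281/8406285458 ≈ -4.5813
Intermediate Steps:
-325490/100346 - 448214/((-1*(-335092))) = -325490*1/100346 - 448214/335092 = -162745/50173 - 448214*1/335092 = -162745/50173 - 224107/167546 = -38511394281/8406285458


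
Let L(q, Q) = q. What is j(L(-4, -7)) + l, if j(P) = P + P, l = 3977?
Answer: 3969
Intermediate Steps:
j(P) = 2*P
j(L(-4, -7)) + l = 2*(-4) + 3977 = -8 + 3977 = 3969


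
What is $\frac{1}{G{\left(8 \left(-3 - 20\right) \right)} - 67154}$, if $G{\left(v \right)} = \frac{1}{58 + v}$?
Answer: $- \frac{126}{8461405} \approx -1.4891 \cdot 10^{-5}$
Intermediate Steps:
$\frac{1}{G{\left(8 \left(-3 - 20\right) \right)} - 67154} = \frac{1}{\frac{1}{58 + 8 \left(-3 - 20\right)} - 67154} = \frac{1}{\frac{1}{58 + 8 \left(-23\right)} - 67154} = \frac{1}{\frac{1}{58 - 184} - 67154} = \frac{1}{\frac{1}{-126} - 67154} = \frac{1}{- \frac{1}{126} - 67154} = \frac{1}{- \frac{8461405}{126}} = - \frac{126}{8461405}$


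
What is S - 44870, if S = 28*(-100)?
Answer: -47670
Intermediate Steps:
S = -2800
S - 44870 = -2800 - 44870 = -47670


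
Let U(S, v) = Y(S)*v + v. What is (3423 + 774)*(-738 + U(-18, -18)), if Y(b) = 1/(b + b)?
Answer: -6341667/2 ≈ -3.1708e+6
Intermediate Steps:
Y(b) = 1/(2*b)
U(S, v) = v + v/(2*S) (U(S, v) = (1/(2*S))*v + v = v/(2*S) + v = v + v/(2*S))
(3423 + 774)*(-738 + U(-18, -18)) = (3423 + 774)*(-738 + (-18 + (½)*(-18)/(-18))) = 4197*(-738 + (-18 + (½)*(-18)*(-1/18))) = 4197*(-738 + (-18 + ½)) = 4197*(-738 - 35/2) = 4197*(-1511/2) = -6341667/2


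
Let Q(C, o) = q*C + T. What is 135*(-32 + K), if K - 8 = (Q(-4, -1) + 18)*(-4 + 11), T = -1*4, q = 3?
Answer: -1350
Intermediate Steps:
T = -4
Q(C, o) = -4 + 3*C (Q(C, o) = 3*C - 4 = -4 + 3*C)
K = 22 (K = 8 + ((-4 + 3*(-4)) + 18)*(-4 + 11) = 8 + ((-4 - 12) + 18)*7 = 8 + (-16 + 18)*7 = 8 + 2*7 = 8 + 14 = 22)
135*(-32 + K) = 135*(-32 + 22) = 135*(-10) = -1350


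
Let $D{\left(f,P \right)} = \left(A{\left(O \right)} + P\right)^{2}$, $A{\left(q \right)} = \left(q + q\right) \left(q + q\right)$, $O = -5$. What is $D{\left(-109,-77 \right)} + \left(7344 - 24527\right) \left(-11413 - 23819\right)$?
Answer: $605391985$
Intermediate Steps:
$A{\left(q \right)} = 4 q^{2}$ ($A{\left(q \right)} = 2 q 2 q = 4 q^{2}$)
$D{\left(f,P \right)} = \left(100 + P\right)^{2}$ ($D{\left(f,P \right)} = \left(4 \left(-5\right)^{2} + P\right)^{2} = \left(4 \cdot 25 + P\right)^{2} = \left(100 + P\right)^{2}$)
$D{\left(-109,-77 \right)} + \left(7344 - 24527\right) \left(-11413 - 23819\right) = \left(100 - 77\right)^{2} + \left(7344 - 24527\right) \left(-11413 - 23819\right) = 23^{2} - -605391456 = 529 + 605391456 = 605391985$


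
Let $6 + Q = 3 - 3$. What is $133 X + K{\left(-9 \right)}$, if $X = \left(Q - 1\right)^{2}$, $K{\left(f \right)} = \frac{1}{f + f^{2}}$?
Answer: $\frac{469225}{72} \approx 6517.0$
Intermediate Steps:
$Q = -6$ ($Q = -6 + \left(3 - 3\right) = -6 + 0 = -6$)
$X = 49$ ($X = \left(-6 - 1\right)^{2} = \left(-7\right)^{2} = 49$)
$133 X + K{\left(-9 \right)} = 133 \cdot 49 + \frac{1}{\left(-9\right) \left(1 - 9\right)} = 6517 - \frac{1}{9 \left(-8\right)} = 6517 - - \frac{1}{72} = 6517 + \frac{1}{72} = \frac{469225}{72}$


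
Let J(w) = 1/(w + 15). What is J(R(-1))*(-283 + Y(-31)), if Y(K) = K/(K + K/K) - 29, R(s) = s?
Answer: -9329/420 ≈ -22.212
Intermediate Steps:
J(w) = 1/(15 + w)
Y(K) = -29 + K/(1 + K) (Y(K) = K/(K + 1) - 29 = K/(1 + K) - 29 = -29 + K/(1 + K))
J(R(-1))*(-283 + Y(-31)) = (-283 + (-29 - 28*(-31))/(1 - 31))/(15 - 1) = (-283 + (-29 + 868)/(-30))/14 = (-283 - 1/30*839)/14 = (-283 - 839/30)/14 = (1/14)*(-9329/30) = -9329/420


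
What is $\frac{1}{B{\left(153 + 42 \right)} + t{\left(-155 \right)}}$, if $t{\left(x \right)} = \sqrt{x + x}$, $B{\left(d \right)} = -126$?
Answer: $- \frac{63}{8093} - \frac{i \sqrt{310}}{16186} \approx -0.0077845 - 0.0010878 i$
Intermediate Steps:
$t{\left(x \right)} = \sqrt{2} \sqrt{x}$ ($t{\left(x \right)} = \sqrt{2 x} = \sqrt{2} \sqrt{x}$)
$\frac{1}{B{\left(153 + 42 \right)} + t{\left(-155 \right)}} = \frac{1}{-126 + \sqrt{2} \sqrt{-155}} = \frac{1}{-126 + \sqrt{2} i \sqrt{155}} = \frac{1}{-126 + i \sqrt{310}}$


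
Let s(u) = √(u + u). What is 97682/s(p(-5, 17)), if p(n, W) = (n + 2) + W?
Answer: 48841*√7/7 ≈ 18460.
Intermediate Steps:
p(n, W) = 2 + W + n (p(n, W) = (2 + n) + W = 2 + W + n)
s(u) = √2*√u (s(u) = √(2*u) = √2*√u)
97682/s(p(-5, 17)) = 97682/((√2*√(2 + 17 - 5))) = 97682/((√2*√14)) = 97682/((2*√7)) = 97682*(√7/14) = 48841*√7/7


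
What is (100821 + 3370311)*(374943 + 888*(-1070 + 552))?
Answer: -295188536412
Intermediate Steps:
(100821 + 3370311)*(374943 + 888*(-1070 + 552)) = 3471132*(374943 + 888*(-518)) = 3471132*(374943 - 459984) = 3471132*(-85041) = -295188536412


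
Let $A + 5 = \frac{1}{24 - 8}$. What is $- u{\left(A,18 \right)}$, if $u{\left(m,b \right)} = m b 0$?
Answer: $0$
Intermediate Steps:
$A = - \frac{79}{16}$ ($A = -5 + \frac{1}{24 - 8} = -5 + \frac{1}{16} = - \frac{79}{16} \approx -4.9375$)
$u{\left(m,b \right)} = 0$ ($u{\left(m,b \right)} = b m 0 = 0$)
$- u{\left(A,18 \right)} = \left(-1\right) 0 = 0$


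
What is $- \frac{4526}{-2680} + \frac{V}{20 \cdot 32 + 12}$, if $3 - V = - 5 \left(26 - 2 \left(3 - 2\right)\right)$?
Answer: $\frac{205037}{109210} \approx 1.8775$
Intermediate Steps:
$V = 123$ ($V = 3 - - 5 \left(26 - 2 \left(3 - 2\right)\right) = 3 - - 5 \left(26 - 2\right) = 3 - \left(-5\right) 24 = 3 - -120 = 3 + 120 = 123$)
$- \frac{4526}{-2680} + \frac{V}{20 \cdot 32 + 12} = - \frac{4526}{-2680} + \frac{123}{20 \cdot 32 + 12} = \left(-4526\right) \left(- \frac{1}{2680}\right) + \frac{123}{640 + 12} = \frac{2263}{1340} + \frac{123}{652} = \frac{205037}{109210}$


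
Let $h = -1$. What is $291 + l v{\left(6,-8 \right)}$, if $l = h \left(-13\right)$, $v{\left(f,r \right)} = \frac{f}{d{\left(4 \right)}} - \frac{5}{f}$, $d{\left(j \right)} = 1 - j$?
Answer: $\frac{1525}{6} \approx 254.17$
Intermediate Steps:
$v{\left(f,r \right)} = - \frac{5}{f} - \frac{f}{3}$ ($v{\left(f,r \right)} = \frac{f}{1 - 4} - \frac{5}{f} = \frac{f}{-3} - \frac{5}{f} = f \left(- \frac{1}{3}\right) - \frac{5}{f} = - \frac{f}{3} - \frac{5}{f} = - \frac{5}{f} - \frac{f}{3}$)
$l = 13$ ($l = \left(-1\right) \left(-13\right) = 13$)
$291 + l v{\left(6,-8 \right)} = 291 + 13 \left(- \frac{5}{6} - 2\right) = 291 + 13 \left(- \frac{17}{6}\right) = 291 - \frac{221}{6} = \frac{1525}{6}$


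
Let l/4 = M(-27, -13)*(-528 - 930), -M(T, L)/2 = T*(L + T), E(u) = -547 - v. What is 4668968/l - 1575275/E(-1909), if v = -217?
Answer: 82689454031/17321040 ≈ 4773.9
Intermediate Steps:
E(u) = -330 (E(u) = -547 - 1*(-217) = -547 + 217 = -330)
M(T, L) = -2*T*(L + T)
l = 12597120 (l = 4*((-2*(-27)*(-13 - 27))*(-528 - 930)) = 4*(-2*(-27)*(-40)*(-1458)) = 4*(-2160*(-1458)) = 4*3149280 = 12597120)
4668968/l - 1575275/E(-1909) = 4668968/12597120 - 1575275/(-330) = 4668968*(1/12597120) - 1575275*(-1/330) = 583621/1574640 + 315055/66 = 82689454031/17321040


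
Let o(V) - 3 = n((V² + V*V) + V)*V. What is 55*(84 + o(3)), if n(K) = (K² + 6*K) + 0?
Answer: 98340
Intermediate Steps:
n(K) = K² + 6*K
o(V) = 3 + V*(V + 2*V²)*(6 + V + 2*V²) (o(V) = 3 + (((V² + V*V) + V)*(6 + ((V² + V*V) + V)))*V = 3 + (((V² + V²) + V)*(6 + ((V² + V²) + V)))*V = 3 + ((2*V² + V)*(6 + (2*V² + V)))*V = 3 + ((V + 2*V²)*(6 + (V + 2*V²)))*V = 3 + ((V + 2*V²)*(6 + V + 2*V²))*V = 3 + V*(V + 2*V²)*(6 + V + 2*V²))
55*(84 + o(3)) = 55*(84 + (3 + 3²*(1 + 2*3)*(6 + 3*(1 + 2*3)))) = 55*(84 + (3 + 9*(1 + 6)*(6 + 3*(1 + 6)))) = 55*(84 + (3 + 9*7*(6 + 3*7))) = 55*(84 + (3 + 9*7*(6 + 21))) = 55*(84 + (3 + 9*7*27)) = 55*(84 + (3 + 1701)) = 55*(84 + 1704) = 55*1788 = 98340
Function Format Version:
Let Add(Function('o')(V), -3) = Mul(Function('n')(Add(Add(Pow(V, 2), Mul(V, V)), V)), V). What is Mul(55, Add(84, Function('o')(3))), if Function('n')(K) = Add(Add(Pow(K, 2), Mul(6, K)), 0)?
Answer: 98340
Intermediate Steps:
Function('n')(K) = Add(Pow(K, 2), Mul(6, K))
Function('o')(V) = Add(3, Mul(V, Add(V, Mul(2, Pow(V, 2))), Add(6, V, Mul(2, Pow(V, 2))))) (Function('o')(V) = Add(3, Mul(Mul(Add(Add(Pow(V, 2), Mul(V, V)), V), Add(6, Add(Add(Pow(V, 2), Mul(V, V)), V))), V)) = Add(3, Mul(Mul(Add(Add(Pow(V, 2), Pow(V, 2)), V), Add(6, Add(Add(Pow(V, 2), Pow(V, 2)), V))), V)) = Add(3, Mul(Mul(Add(Mul(2, Pow(V, 2)), V), Add(6, Add(Mul(2, Pow(V, 2)), V))), V)) = Add(3, Mul(Mul(Add(V, Mul(2, Pow(V, 2))), Add(6, Add(V, Mul(2, Pow(V, 2))))), V)) = Add(3, Mul(Mul(Add(V, Mul(2, Pow(V, 2))), Add(6, V, Mul(2, Pow(V, 2)))), V)) = Add(3, Mul(V, Add(V, Mul(2, Pow(V, 2))), Add(6, V, Mul(2, Pow(V, 2))))))
Mul(55, Add(84, Function('o')(3))) = Mul(55, Add(84, Add(3, Mul(Pow(3, 2), Add(1, Mul(2, 3)), Add(6, Mul(3, Add(1, Mul(2, 3)))))))) = Mul(55, Add(84, Add(3, Mul(9, Add(1, 6), Add(6, Mul(3, Add(1, 6))))))) = Mul(55, Add(84, Add(3, Mul(9, 7, Add(6, Mul(3, 7)))))) = Mul(55, Add(84, Add(3, Mul(9, 7, Add(6, 21))))) = Mul(55, Add(84, Add(3, Mul(9, 7, 27)))) = Mul(55, Add(84, Add(3, 1701))) = Mul(55, Add(84, 1704)) = Mul(55, 1788) = 98340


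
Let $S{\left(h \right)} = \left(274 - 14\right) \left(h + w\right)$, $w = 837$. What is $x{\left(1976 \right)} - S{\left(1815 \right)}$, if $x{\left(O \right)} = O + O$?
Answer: $-685568$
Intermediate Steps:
$S{\left(h \right)} = 217620 + 260 h$ ($S{\left(h \right)} = \left(274 - 14\right) \left(h + 837\right) = 260 \left(837 + h\right) = 217620 + 260 h$)
$x{\left(O \right)} = 2 O$
$x{\left(1976 \right)} - S{\left(1815 \right)} = 2 \cdot 1976 - \left(217620 + 260 \cdot 1815\right) = 3952 - \left(217620 + 471900\right) = 3952 - 689520 = -685568$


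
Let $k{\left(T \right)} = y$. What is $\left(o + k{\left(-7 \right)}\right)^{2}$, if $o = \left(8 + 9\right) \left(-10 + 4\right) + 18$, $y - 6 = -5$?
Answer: $6889$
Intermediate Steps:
$y = 1$ ($y = 6 - 5 = 1$)
$k{\left(T \right)} = 1$
$o = -84$ ($o = 17 \left(-6\right) + 18 = -102 + 18 = -84$)
$\left(o + k{\left(-7 \right)}\right)^{2} = \left(-84 + 1\right)^{2} = \left(-83\right)^{2} = 6889$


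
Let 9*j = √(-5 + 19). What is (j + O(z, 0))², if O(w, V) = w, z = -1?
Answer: (9 - √14)²/81 ≈ 0.34136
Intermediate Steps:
j = √14/9 (j = √(-5 + 19)/9 = √14/9 ≈ 0.41574)
(j + O(z, 0))² = (√14/9 - 1)² = (-1 + √14/9)²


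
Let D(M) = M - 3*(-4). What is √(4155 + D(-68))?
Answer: √4099 ≈ 64.023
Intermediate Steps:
D(M) = 12 + M (D(M) = M + 12 = 12 + M)
√(4155 + D(-68)) = √(4155 + (12 - 68)) = √(4155 - 56) = √4099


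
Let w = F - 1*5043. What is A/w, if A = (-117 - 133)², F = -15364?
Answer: -62500/20407 ≈ -3.0627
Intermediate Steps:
A = 62500 (A = (-250)² = 62500)
w = -20407 (w = -15364 - 1*5043 = -15364 - 5043 = -20407)
A/w = 62500/(-20407) = 62500*(-1/20407) = -62500/20407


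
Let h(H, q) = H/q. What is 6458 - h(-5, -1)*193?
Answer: 5493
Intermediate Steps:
6458 - h(-5, -1)*193 = 6458 - (-5/(-1))*193 = 6458 - (-5*(-1))*193 = 6458 - 5*193 = 6458 - 1*965 = 6458 - 965 = 5493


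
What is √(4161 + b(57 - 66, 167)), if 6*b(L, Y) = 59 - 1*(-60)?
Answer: √150510/6 ≈ 64.659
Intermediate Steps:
b(L, Y) = 119/6 (b(L, Y) = (59 - 1*(-60))/6 = (59 + 60)/6 = (⅙)*119 = 119/6)
√(4161 + b(57 - 66, 167)) = √(4161 + 119/6) = √(25085/6) = √150510/6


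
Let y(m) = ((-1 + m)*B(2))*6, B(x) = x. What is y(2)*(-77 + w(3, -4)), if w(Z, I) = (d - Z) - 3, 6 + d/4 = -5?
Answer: -1524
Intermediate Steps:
d = -44 (d = -24 + 4*(-5) = -24 - 20 = -44)
w(Z, I) = -47 - Z (w(Z, I) = (-44 - Z) - 3 = -47 - Z)
y(m) = -12 + 12*m (y(m) = ((-1 + m)*2)*6 = (-2 + 2*m)*6 = -12 + 12*m)
y(2)*(-77 + w(3, -4)) = (-12 + 12*2)*(-77 + (-47 - 1*3)) = (-12 + 24)*(-77 + (-47 - 3)) = 12*(-77 - 50) = 12*(-127) = -1524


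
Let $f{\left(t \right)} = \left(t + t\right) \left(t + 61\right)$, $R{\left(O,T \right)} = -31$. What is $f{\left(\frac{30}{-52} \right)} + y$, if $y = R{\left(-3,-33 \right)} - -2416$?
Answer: $\frac{782565}{338} \approx 2315.3$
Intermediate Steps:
$y = 2385$ ($y = -31 - -2416 = -31 + 2416 = 2385$)
$f{\left(t \right)} = 2 t \left(61 + t\right)$
$f{\left(\frac{30}{-52} \right)} + y = 2 \frac{30}{-52} \left(61 + \frac{30}{-52}\right) + 2385 = 2 \cdot 30 \left(- \frac{1}{52}\right) \left(61 + 30 \left(- \frac{1}{52}\right)\right) + 2385 = 2 \left(- \frac{15}{26}\right) \left(61 - \frac{15}{26}\right) + 2385 = 2 \left(- \frac{15}{26}\right) \frac{1571}{26} + 2385 = - \frac{23565}{338} + 2385 = \frac{782565}{338}$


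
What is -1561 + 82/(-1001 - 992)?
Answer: -3111155/1993 ≈ -1561.0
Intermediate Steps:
-1561 + 82/(-1001 - 992) = -1561 + 82/(-1993) = -1561 + 82*(-1/1993) = -1561 - 82/1993 = -3111155/1993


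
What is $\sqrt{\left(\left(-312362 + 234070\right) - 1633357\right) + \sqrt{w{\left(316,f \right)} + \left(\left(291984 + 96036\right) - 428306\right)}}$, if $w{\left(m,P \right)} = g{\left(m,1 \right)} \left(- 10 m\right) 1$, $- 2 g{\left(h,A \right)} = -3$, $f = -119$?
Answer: $\sqrt{-1711649 + i \sqrt{45026}} \approx 0.081 + 1308.3 i$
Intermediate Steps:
$g{\left(h,A \right)} = \frac{3}{2}$ ($g{\left(h,A \right)} = \left(- \frac{1}{2}\right) \left(-3\right) = \frac{3}{2}$)
$w{\left(m,P \right)} = - 15 m$ ($w{\left(m,P \right)} = \frac{3 \left(- 10 m\right)}{2} \cdot 1 = - 15 m 1 = - 15 m$)
$\sqrt{\left(\left(-312362 + 234070\right) - 1633357\right) + \sqrt{w{\left(316,f \right)} + \left(\left(291984 + 96036\right) - 428306\right)}} = \sqrt{\left(\left(-312362 + 234070\right) - 1633357\right) + \sqrt{\left(-15\right) 316 + \left(\left(291984 + 96036\right) - 428306\right)}} = \sqrt{\left(-78292 - 1633357\right) + \sqrt{-4740 + \left(388020 - 428306\right)}} = \sqrt{-1711649 + \sqrt{-4740 - 40286}} = \sqrt{-1711649 + \sqrt{-45026}} = \sqrt{-1711649 + i \sqrt{45026}}$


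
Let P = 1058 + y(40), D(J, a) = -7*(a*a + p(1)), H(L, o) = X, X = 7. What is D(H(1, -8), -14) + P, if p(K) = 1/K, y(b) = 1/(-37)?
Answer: -11878/37 ≈ -321.03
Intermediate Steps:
H(L, o) = 7
y(b) = -1/37
D(J, a) = -7 - 7*a² (D(J, a) = -7*(a*a + 1/1) = -7*(a² + 1) = -7*(1 + a²) = -7 - 7*a²)
P = 39145/37 (P = 1058 - 1/37 = 39145/37 ≈ 1058.0)
D(H(1, -8), -14) + P = (-7 - 7*(-14)²) + 39145/37 = (-7 - 7*196) + 39145/37 = (-7 - 1372) + 39145/37 = -1379 + 39145/37 = -11878/37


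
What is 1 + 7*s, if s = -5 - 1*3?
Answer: -55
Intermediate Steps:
s = -8 (s = -5 - 3 = -8)
1 + 7*s = 1 + 7*(-8) = 1 - 56 = -55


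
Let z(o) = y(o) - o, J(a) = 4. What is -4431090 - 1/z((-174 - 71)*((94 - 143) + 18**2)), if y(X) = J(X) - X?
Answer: -597107101861/134754 ≈ -4.4311e+6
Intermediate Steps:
y(X) = 4 - X
z(o) = 4 - 2*o (z(o) = (4 - o) - o = 4 - 2*o)
-4431090 - 1/z((-174 - 71)*((94 - 143) + 18**2)) = -4431090 - 1/(4 - 2*(-174 - 71)*((94 - 143) + 18**2)) = -4431090 - 1/(4 - (-490)*(-49 + 324)) = -4431090 - 1/(4 - (-490)*275) = -4431090 - 1/(4 - 2*(-67375)) = -4431090 - 1/(4 + 134750) = -4431090 - 1/134754 = -597107101861/134754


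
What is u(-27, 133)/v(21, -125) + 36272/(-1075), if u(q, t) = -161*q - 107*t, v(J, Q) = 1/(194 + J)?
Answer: -2284475772/1075 ≈ -2.1251e+6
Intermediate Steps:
u(-27, 133)/v(21, -125) + 36272/(-1075) = (-161*(-27) - 107*133)/(1/(194 + 21)) + 36272/(-1075) = (4347 - 14231)/(1/215) + 36272*(-1/1075) = -9884/1/215 - 36272/1075 = -9884*215 - 36272/1075 = -2125060 - 36272/1075 = -2284475772/1075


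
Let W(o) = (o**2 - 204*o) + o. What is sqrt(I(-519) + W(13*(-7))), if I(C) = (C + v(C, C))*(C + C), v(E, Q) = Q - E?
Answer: 2*sqrt(141369) ≈ 751.98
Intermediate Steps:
I(C) = 2*C**2 (I(C) = (C + (C - C))*(C + C) = (C + 0)*(2*C) = C*(2*C) = 2*C**2)
W(o) = o**2 - 203*o
sqrt(I(-519) + W(13*(-7))) = sqrt(2*(-519)**2 + (13*(-7))*(-203 + 13*(-7))) = sqrt(2*269361 - 91*(-203 - 91)) = sqrt(538722 - 91*(-294)) = sqrt(538722 + 26754) = sqrt(565476) = 2*sqrt(141369)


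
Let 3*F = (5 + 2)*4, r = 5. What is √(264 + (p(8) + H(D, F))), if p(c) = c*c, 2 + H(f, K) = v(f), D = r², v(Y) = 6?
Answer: 2*√83 ≈ 18.221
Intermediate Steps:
D = 25 (D = 5² = 25)
F = 28/3 (F = ((5 + 2)*4)/3 = (7*4)/3 = (⅓)*28 = 28/3 ≈ 9.3333)
H(f, K) = 4 (H(f, K) = -2 + 6 = 4)
p(c) = c²
√(264 + (p(8) + H(D, F))) = √(264 + (8² + 4)) = √(264 + (64 + 4)) = √(264 + 68) = √332 = 2*√83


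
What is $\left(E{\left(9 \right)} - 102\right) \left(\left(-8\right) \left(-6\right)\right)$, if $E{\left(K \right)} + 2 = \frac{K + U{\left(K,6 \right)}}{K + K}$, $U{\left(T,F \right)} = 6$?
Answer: $-4952$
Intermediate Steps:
$E{\left(K \right)} = -2 + \frac{6 + K}{2 K}$ ($E{\left(K \right)} = -2 + \frac{K + 6}{K + K} = -2 + \frac{6 + K}{2 K}$)
$\left(E{\left(9 \right)} - 102\right) \left(\left(-8\right) \left(-6\right)\right) = \left(\left(- \frac{3}{2} + \frac{3}{9}\right) - 102\right) \left(\left(-8\right) \left(-6\right)\right) = \left(\left(- \frac{3}{2} + 3 \cdot \frac{1}{9}\right) - 102\right) 48 = \left(\left(- \frac{3}{2} + \frac{1}{3}\right) - 102\right) 48 = \left(- \frac{7}{6} - 102\right) 48 = \left(- \frac{619}{6}\right) 48 = -4952$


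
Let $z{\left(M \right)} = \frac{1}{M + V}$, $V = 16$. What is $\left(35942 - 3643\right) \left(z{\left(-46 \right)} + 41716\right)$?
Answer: $\frac{40421520221}{30} \approx 1.3474 \cdot 10^{9}$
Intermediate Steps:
$z{\left(M \right)} = \frac{1}{16 + M}$ ($z{\left(M \right)} = \frac{1}{M + 16} = \frac{1}{16 + M}$)
$\left(35942 - 3643\right) \left(z{\left(-46 \right)} + 41716\right) = \left(35942 - 3643\right) \left(\frac{1}{16 - 46} + 41716\right) = 32299 \left(\frac{1}{-30} + 41716\right) = 32299 \left(- \frac{1}{30} + 41716\right) = 32299 \cdot \frac{1251479}{30} = \frac{40421520221}{30}$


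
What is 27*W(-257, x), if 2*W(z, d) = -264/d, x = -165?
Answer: 108/5 ≈ 21.600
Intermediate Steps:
W(z, d) = -132/d (W(z, d) = (-264/d)/2 = -132/d)
27*W(-257, x) = 27*(-132/(-165)) = 27*(-132*(-1/165)) = 27*(⅘) = 108/5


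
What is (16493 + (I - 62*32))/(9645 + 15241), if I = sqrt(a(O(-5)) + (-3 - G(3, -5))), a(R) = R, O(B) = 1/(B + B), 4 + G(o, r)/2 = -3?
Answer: 14509/24886 + sqrt(1090)/248860 ≈ 0.58315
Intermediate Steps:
G(o, r) = -14 (G(o, r) = -8 + 2*(-3) = -8 - 6 = -14)
O(B) = 1/(2*B)
I = sqrt(1090)/10 (I = sqrt((1/2)/(-5) + (-3 - 1*(-14))) = sqrt((1/2)*(-1/5) + (-3 + 14)) = sqrt(-1/10 + 11) = sqrt(109/10) = sqrt(1090)/10 ≈ 3.3015)
(16493 + (I - 62*32))/(9645 + 15241) = (16493 + (sqrt(1090)/10 - 62*32))/(9645 + 15241) = (16493 + (sqrt(1090)/10 - 1984))/24886 = (16493 + (-1984 + sqrt(1090)/10))*(1/24886) = (14509 + sqrt(1090)/10)*(1/24886) = 14509/24886 + sqrt(1090)/248860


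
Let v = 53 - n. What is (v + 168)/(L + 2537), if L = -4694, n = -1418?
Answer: -1639/2157 ≈ -0.75985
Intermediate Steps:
v = 1471 (v = 53 - 1*(-1418) = 53 + 1418 = 1471)
(v + 168)/(L + 2537) = (1471 + 168)/(-4694 + 2537) = 1639/(-2157) = 1639*(-1/2157) = -1639/2157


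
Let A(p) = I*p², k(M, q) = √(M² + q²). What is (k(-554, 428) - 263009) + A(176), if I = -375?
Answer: -11879009 + 130*√29 ≈ -1.1878e+7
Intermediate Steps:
A(p) = -375*p²
(k(-554, 428) - 263009) + A(176) = (√((-554)² + 428²) - 263009) - 375*176² = (√(306916 + 183184) - 263009) - 375*30976 = (√490100 - 263009) - 11616000 = (130*√29 - 263009) - 11616000 = (-263009 + 130*√29) - 11616000 = -11879009 + 130*√29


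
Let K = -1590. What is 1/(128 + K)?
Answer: -1/1462 ≈ -0.00068399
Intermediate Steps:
1/(128 + K) = 1/(128 - 1590) = 1/(-1462) = -1/1462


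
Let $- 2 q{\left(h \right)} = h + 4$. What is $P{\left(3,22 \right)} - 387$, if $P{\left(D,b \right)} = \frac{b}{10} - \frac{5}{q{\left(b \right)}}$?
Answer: $- \frac{24987}{65} \approx -384.42$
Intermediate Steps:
$q{\left(h \right)} = -2 - \frac{h}{2}$ ($q{\left(h \right)} = - \frac{h + 4}{2} = - \frac{4 + h}{2} = -2 - \frac{h}{2}$)
$P{\left(D,b \right)} = - \frac{5}{-2 - \frac{b}{2}} + \frac{b}{10}$ ($P{\left(D,b \right)} = \frac{b}{10} - \frac{5}{-2 - \frac{b}{2}} = - \frac{5}{-2 - \frac{b}{2}} + \frac{b}{10}$)
$P{\left(3,22 \right)} - 387 = \frac{100 + 22 \left(4 + 22\right)}{10 \left(4 + 22\right)} - 387 = \frac{100 + 22 \cdot 26}{10 \cdot 26} - 387 = \frac{1}{10} \cdot \frac{1}{26} \left(100 + 572\right) - 387 = \frac{1}{10} \cdot \frac{1}{26} \cdot 672 - 387 = \frac{168}{65} - 387 = - \frac{24987}{65}$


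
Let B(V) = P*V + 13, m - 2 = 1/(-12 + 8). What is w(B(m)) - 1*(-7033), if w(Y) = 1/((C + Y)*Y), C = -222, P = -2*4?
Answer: 1568360/223 ≈ 7033.0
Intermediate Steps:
P = -8
m = 7/4 (m = 2 + 1/(-12 + 8) = 2 + 1/(-4) = 2 - ¼ = 7/4 ≈ 1.7500)
B(V) = 13 - 8*V (B(V) = -8*V + 13 = 13 - 8*V)
w(Y) = 1/(Y*(-222 + Y)) (w(Y) = 1/((-222 + Y)*Y) = 1/(Y*(-222 + Y)))
w(B(m)) - 1*(-7033) = 1/((13 - 8*7/4)*(-222 + (13 - 8*7/4))) - 1*(-7033) = 1/((13 - 14)*(-222 + (13 - 14))) + 7033 = 1/((-1)*(-222 - 1)) + 7033 = -1/(-223) + 7033 = -1*(-1/223) + 7033 = 1/223 + 7033 = 1568360/223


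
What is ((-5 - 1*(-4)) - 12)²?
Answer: 169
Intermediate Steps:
((-5 - 1*(-4)) - 12)² = ((-5 + 4) - 12)² = (-1 - 12)² = (-13)² = 169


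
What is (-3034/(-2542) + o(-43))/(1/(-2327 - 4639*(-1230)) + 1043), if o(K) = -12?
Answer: -2870340300/277034963971 ≈ -0.010361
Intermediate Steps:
(-3034/(-2542) + o(-43))/(1/(-2327 - 4639*(-1230)) + 1043) = (-3034/(-2542) - 12)/(1/(-2327 - 4639*(-1230)) + 1043) = (-3034*(-1/2542) - 12)/(-1/1230/(-6966) + 1043) = (37/31 - 12)/(-1/6966*(-1/1230) + 1043) = -335/(31*(1/8568180 + 1043)) = -335/(31*8936611741/8568180) = -335/31*8568180/8936611741 = -2870340300/277034963971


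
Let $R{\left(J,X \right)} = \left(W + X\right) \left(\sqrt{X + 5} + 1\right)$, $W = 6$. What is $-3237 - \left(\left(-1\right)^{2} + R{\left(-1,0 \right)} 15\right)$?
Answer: $-3328 - 90 \sqrt{5} \approx -3529.2$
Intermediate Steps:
$R{\left(J,X \right)} = \left(1 + \sqrt{5 + X}\right) \left(6 + X\right)$ ($R{\left(J,X \right)} = \left(6 + X\right) \left(\sqrt{X + 5} + 1\right) = \left(6 + X\right) \left(\sqrt{5 + X} + 1\right) = \left(6 + X\right) \left(1 + \sqrt{5 + X}\right) = \left(1 + \sqrt{5 + X}\right) \left(6 + X\right)$)
$-3237 - \left(\left(-1\right)^{2} + R{\left(-1,0 \right)} 15\right) = -3237 - \left(\left(-1\right)^{2} + \left(6 + 0 + 6 \sqrt{5 + 0} + 0 \sqrt{5 + 0}\right) 15\right) = -3237 - \left(1 + \left(6 + 0 + 6 \sqrt{5} + 0 \sqrt{5}\right) 15\right) = -3237 - \left(1 + \left(6 + 0 + 6 \sqrt{5} + 0\right) 15\right) = -3237 - \left(1 + \left(6 + 6 \sqrt{5}\right) 15\right) = -3237 - \left(1 + \left(90 + 90 \sqrt{5}\right)\right) = -3237 - \left(91 + 90 \sqrt{5}\right) = -3328 - 90 \sqrt{5}$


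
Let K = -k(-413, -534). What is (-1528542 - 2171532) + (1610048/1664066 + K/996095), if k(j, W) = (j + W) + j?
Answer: -613312199639395566/165756782227 ≈ -3.7001e+6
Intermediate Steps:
k(j, W) = W + 2*j (k(j, W) = (W + j) + j = W + 2*j)
K = 1360 (K = -(-534 + 2*(-413)) = -(-534 - 826) = -1*(-1360) = 1360)
(-1528542 - 2171532) + (1610048/1664066 + K/996095) = (-1528542 - 2171532) + (1610048/1664066 + 1360/996095) = -3700074 + (1610048*(1/1664066) + 1360*(1/996095)) = -3700074 + (805024/832033 + 272/199219) = -3700074 + 160602389232/165756782227 = -613312199639395566/165756782227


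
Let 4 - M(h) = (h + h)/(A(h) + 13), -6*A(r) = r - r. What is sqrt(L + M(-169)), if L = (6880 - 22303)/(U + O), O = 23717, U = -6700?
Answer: sqrt(8424895479)/17017 ≈ 5.3939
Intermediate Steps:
A(r) = 0 (A(r) = -(r - r)/6 = -1/6*0 = 0)
L = -15423/17017 (L = (6880 - 22303)/(-6700 + 23717) = -15423/17017 ≈ -0.90633)
M(h) = 4 - 2*h/13 (M(h) = 4 - (h + h)/(0 + 13) = 4 - 2*h/13)
sqrt(L + M(-169)) = sqrt(-15423/17017 + (4 - 2/13*(-169))) = sqrt(-15423/17017 + (4 + 26)) = sqrt(-15423/17017 + 30) = sqrt(495087/17017) = sqrt(8424895479)/17017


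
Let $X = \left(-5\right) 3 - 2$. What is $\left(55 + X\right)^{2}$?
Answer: $1444$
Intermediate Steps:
$X = -17$ ($X = -15 - 2 = -17$)
$\left(55 + X\right)^{2} = \left(55 - 17\right)^{2} = 38^{2} = 1444$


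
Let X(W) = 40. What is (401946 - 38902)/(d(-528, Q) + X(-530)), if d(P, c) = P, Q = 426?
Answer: -90761/122 ≈ -743.94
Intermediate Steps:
(401946 - 38902)/(d(-528, Q) + X(-530)) = (401946 - 38902)/(-528 + 40) = 363044/(-488) = 363044*(-1/488) = -90761/122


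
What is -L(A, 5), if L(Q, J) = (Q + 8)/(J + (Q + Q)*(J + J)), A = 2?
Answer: -2/9 ≈ -0.22222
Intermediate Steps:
L(Q, J) = (8 + Q)/(J + 4*J*Q) (L(Q, J) = (8 + Q)/(J + (2*Q)*(2*J)) = (8 + Q)/(J + 4*J*Q))
-L(A, 5) = -(8 + 2)/(5*(1 + 4*2)) = -10/(5*(1 + 8)) = -10/(5*9) = -1*2/9 = -2/9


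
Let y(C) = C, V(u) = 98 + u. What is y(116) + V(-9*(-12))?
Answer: 322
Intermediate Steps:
y(116) + V(-9*(-12)) = 116 + (98 - 9*(-12)) = 116 + (98 + 108) = 116 + 206 = 322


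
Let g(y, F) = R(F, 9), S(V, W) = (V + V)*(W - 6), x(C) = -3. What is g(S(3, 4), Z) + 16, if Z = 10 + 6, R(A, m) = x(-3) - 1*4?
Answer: 9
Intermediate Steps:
R(A, m) = -7 (R(A, m) = -3 - 1*4 = -3 - 4 = -7)
S(V, W) = 2*V*(-6 + W) (S(V, W) = (2*V)*(-6 + W) = 2*V*(-6 + W))
Z = 16
g(y, F) = -7
g(S(3, 4), Z) + 16 = -7 + 16 = 9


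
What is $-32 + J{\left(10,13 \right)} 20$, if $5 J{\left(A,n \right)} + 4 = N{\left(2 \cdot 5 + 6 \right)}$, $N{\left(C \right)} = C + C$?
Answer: $80$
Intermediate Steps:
$N{\left(C \right)} = 2 C$
$J{\left(A,n \right)} = \frac{28}{5}$ ($J{\left(A,n \right)} = - \frac{4}{5} + \frac{2 \left(2 \cdot 5 + 6\right)}{5} = - \frac{4}{5} + \frac{2 \left(10 + 6\right)}{5} = - \frac{4}{5} + \frac{2 \cdot 16}{5} = - \frac{4}{5} + \frac{1}{5} \cdot 32 = - \frac{4}{5} + \frac{32}{5} = \frac{28}{5}$)
$-32 + J{\left(10,13 \right)} 20 = -32 + \frac{28}{5} \cdot 20 = -32 + 112 = 80$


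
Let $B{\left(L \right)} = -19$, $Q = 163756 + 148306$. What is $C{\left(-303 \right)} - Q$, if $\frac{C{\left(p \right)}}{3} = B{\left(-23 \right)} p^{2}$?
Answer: $-5545175$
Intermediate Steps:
$Q = 312062$
$C{\left(p \right)} = - 57 p^{2}$ ($C{\left(p \right)} = 3 \left(- 19 p^{2}\right) = - 57 p^{2}$)
$C{\left(-303 \right)} - Q = - 57 \left(-303\right)^{2} - 312062 = \left(-57\right) 91809 - 312062 = -5233113 - 312062 = -5545175$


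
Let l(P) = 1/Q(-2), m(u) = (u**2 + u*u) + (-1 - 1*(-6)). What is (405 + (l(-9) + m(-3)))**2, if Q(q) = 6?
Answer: 6599761/36 ≈ 1.8333e+5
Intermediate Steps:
m(u) = 5 + 2*u**2 (m(u) = (u**2 + u**2) + (-1 + 6) = 2*u**2 + 5 = 5 + 2*u**2)
l(P) = 1/6
(405 + (l(-9) + m(-3)))**2 = (405 + (1/6 + (5 + 2*(-3)**2)))**2 = (405 + (1/6 + (5 + 2*9)))**2 = (405 + (1/6 + (5 + 18)))**2 = (405 + (1/6 + 23))**2 = (405 + 139/6)**2 = (2569/6)**2 = 6599761/36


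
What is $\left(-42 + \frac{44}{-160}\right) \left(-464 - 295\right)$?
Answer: $\frac{1283469}{40} \approx 32087.0$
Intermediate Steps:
$\left(-42 + \frac{44}{-160}\right) \left(-464 - 295\right) = \left(-42 + 44 \left(- \frac{1}{160}\right)\right) \left(-759\right) = \left(-42 - \frac{11}{40}\right) \left(-759\right) = \left(- \frac{1691}{40}\right) \left(-759\right) = \frac{1283469}{40}$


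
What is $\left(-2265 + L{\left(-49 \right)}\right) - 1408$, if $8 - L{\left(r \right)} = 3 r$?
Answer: $-3518$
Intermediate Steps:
$L{\left(r \right)} = 8 - 3 r$
$\left(-2265 + L{\left(-49 \right)}\right) - 1408 = \left(-2265 + \left(8 - -147\right)\right) - 1408 = \left(-2265 + \left(8 + 147\right)\right) - 1408 = \left(-2265 + 155\right) - 1408 = -2110 - 1408 = -3518$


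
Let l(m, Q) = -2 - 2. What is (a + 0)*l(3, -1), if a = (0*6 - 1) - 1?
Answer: 8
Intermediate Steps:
l(m, Q) = -4
a = -2 (a = (0 - 1) - 1 = -1 - 1 = -2)
(a + 0)*l(3, -1) = (-2 + 0)*(-4) = -2*(-4) = 8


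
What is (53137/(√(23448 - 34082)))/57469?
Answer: -53137*I*√10634/611125346 ≈ -0.0089663*I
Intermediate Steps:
(53137/(√(23448 - 34082)))/57469 = (53137/(√(-10634)))*(1/57469) = (53137/((I*√10634)))*(1/57469) = (53137*(-I*√10634/10634))*(1/57469) = -53137*I*√10634/10634*(1/57469) = -53137*I*√10634/611125346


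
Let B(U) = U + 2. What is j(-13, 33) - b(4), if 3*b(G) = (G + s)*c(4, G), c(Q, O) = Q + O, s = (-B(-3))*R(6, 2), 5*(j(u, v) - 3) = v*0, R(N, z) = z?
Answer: -13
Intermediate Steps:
B(U) = 2 + U
j(u, v) = 3 (j(u, v) = 3 + (v*0)/5 = 3 + (⅕)*0 = 3 + 0 = 3)
s = 2 (s = -(2 - 3)*2 = -1*(-1)*2 = 1*2 = 2)
c(Q, O) = O + Q
b(G) = (2 + G)*(4 + G)/3 (b(G) = ((G + 2)*(G + 4))/3 = ((2 + G)*(4 + G))/3 = (2 + G)*(4 + G)/3)
j(-13, 33) - b(4) = 3 - (2 + 4)*(4 + 4)/3 = 3 - 6*8/3 = 3 - 1*16 = 3 - 16 = -13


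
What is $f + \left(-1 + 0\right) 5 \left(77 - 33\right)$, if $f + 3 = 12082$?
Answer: $11859$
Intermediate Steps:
$f = 12079$ ($f = -3 + 12082 = 12079$)
$f + \left(-1 + 0\right) 5 \left(77 - 33\right) = 12079 + \left(-1 + 0\right) 5 \left(77 - 33\right) = 12079 + \left(-1\right) 5 \cdot 44 = 12079 - 220 = 11859$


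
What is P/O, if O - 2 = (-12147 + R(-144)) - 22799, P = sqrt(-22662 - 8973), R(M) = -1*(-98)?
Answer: -3*I*sqrt(3515)/34846 ≈ -0.0051042*I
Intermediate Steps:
R(M) = 98
P = 3*I*sqrt(3515) (P = sqrt(-31635) = 3*I*sqrt(3515) ≈ 177.86*I)
O = -34846 (O = 2 + ((-12147 + 98) - 22799) = 2 + (-12049 - 22799) = 2 - 34848 = -34846)
P/O = (3*I*sqrt(3515))/(-34846) = (3*I*sqrt(3515))*(-1/34846) = -3*I*sqrt(3515)/34846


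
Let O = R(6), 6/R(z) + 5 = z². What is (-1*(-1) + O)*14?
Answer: 518/31 ≈ 16.710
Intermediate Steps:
R(z) = 6/(-5 + z²)
O = 6/31 (O = 6/(-5 + 6²) = 6/(-5 + 36) = 6/31 ≈ 0.19355)
(-1*(-1) + O)*14 = (-1*(-1) + 6/31)*14 = (1 + 6/31)*14 = (37/31)*14 = 518/31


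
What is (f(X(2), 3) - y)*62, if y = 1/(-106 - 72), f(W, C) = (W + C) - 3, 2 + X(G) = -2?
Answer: -22041/89 ≈ -247.65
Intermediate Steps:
X(G) = -4 (X(G) = -2 - 2 = -4)
f(W, C) = -3 + C + W (f(W, C) = (C + W) - 3 = -3 + C + W)
y = -1/178 (y = 1/(-178) = -1/178 ≈ -0.0056180)
(f(X(2), 3) - y)*62 = ((-3 + 3 - 4) - 1*(-1/178))*62 = (-4 + 1/178)*62 = -711/178*62 = -22041/89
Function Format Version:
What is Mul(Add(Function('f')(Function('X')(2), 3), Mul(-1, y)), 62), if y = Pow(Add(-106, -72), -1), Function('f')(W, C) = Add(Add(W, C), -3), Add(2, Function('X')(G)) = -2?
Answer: Rational(-22041, 89) ≈ -247.65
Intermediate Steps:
Function('X')(G) = -4 (Function('X')(G) = Add(-2, -2) = -4)
Function('f')(W, C) = Add(-3, C, W) (Function('f')(W, C) = Add(Add(C, W), -3) = Add(-3, C, W))
y = Rational(-1, 178) (y = Pow(-178, -1) = Rational(-1, 178) ≈ -0.0056180)
Mul(Add(Function('f')(Function('X')(2), 3), Mul(-1, y)), 62) = Mul(Add(Add(-3, 3, -4), Mul(-1, Rational(-1, 178))), 62) = Mul(Add(-4, Rational(1, 178)), 62) = Mul(Rational(-711, 178), 62) = Rational(-22041, 89)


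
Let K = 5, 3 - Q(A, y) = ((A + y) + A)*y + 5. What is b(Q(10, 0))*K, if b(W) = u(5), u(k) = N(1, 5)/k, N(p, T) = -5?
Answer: -5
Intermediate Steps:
Q(A, y) = -2 - y*(y + 2*A) (Q(A, y) = 3 - (((A + y) + A)*y + 5) = 3 - ((y + 2*A)*y + 5) = 3 - (y*(y + 2*A) + 5) = 3 - (5 + y*(y + 2*A)) = 3 + (-5 - y*(y + 2*A)) = -2 - y*(y + 2*A))
u(k) = -5/k
b(W) = -1 (b(W) = -5/5 = -5*⅕ = -1)
b(Q(10, 0))*K = -1*5 = -5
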